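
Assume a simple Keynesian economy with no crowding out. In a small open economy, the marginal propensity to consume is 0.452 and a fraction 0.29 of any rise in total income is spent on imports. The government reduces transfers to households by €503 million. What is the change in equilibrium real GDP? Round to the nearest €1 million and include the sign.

The transfer change shifts disposable income by −€503 million, so first-round consumption changes by c·ΔTR = 0.452 × (−€503 million) = −€227.356 million.
Expenditure multiplier = 1/(1 − c + m) = 1/(1 − 0.452 + 0.29) = 1/0.838 ≈ 1.193.
The transfer multiplier is c × k ≈ 0.539, so ΔY = k × (c·ΔTR) = (−€227.356 million) / 0.838 ≈ −€271 million.

−€271 million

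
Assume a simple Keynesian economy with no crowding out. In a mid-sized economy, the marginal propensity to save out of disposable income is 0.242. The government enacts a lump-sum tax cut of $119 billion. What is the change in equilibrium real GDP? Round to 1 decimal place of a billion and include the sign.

MPC = 1 − MPS = 1 − 0.242 = 0.758.
A lump-sum tax change of −$119 billion shifts disposable income by +$119 billion; first-round consumption changes by −c × ΔT = −0.758 × (−$119 billion) = +$90.202 billion.
Expenditure multiplier = 1/(1 − MPC) = 1/(1 − 0.758) = 1/0.242 ≈ 4.132.
The tax multiplier is −c × k ≈ −3.132, so ΔY = k × (−c·ΔT) = (+$90.202 billion) / 0.242 ≈ +$372.7 billion.

+$372.7 billion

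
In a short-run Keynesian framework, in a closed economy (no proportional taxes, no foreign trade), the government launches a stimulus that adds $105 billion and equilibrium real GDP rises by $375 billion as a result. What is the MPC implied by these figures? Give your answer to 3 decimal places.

0.720

Implied spending multiplier k = ΔY/ΔG = 375/105 ≈ 3.5714.
Since k = 1/(1 − MPC), MPC = 1 − 1/k = 1 − ΔG/ΔY = 1 − 105/375 = 0.720.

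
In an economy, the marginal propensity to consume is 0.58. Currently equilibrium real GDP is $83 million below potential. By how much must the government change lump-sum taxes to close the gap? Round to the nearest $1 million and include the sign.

−$60 million

Spending multiplier = 1/(1 − MPC) = 1/(1 − 0.58) = 1/0.42 ≈ 2.381.
Tax multiplier = −c·k = −0.58/0.42 ≈ −1.381. Need ΔY = +$83 million, so ΔT = ΔY/(−c·k) = −(+$83 million) × 0.42 / 0.58 ≈ −$60 million.
The government should cut lump-sum taxes by $60 million.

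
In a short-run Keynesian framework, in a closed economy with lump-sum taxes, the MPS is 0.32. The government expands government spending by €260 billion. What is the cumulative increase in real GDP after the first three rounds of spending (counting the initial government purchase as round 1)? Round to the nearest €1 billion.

€557 billion

MPC = 1 − MPS = 1 − 0.32 = 0.68.
Round 1 adds ΔG = €260 billion; each later round is MPC = 0.68 times the previous.
After 3 rounds: 260 + 176.8 + 120.224 = ΔG·(1 − c^3)/(1 − c) = 260 × (1 − 0.314432)/0.32 ≈ €557 billion.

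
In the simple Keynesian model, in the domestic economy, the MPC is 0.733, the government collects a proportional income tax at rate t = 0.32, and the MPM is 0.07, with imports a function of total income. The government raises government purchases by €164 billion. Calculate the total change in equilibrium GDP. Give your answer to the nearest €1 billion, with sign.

Spending multiplier = 1/(1 − c(1−t) + m) = 1/(1 − 0.733×0.68 + 0.07) = 1/0.57156 ≈ 1.75.
ΔY = k × ΔG = (+€164 billion) / 0.57156 ≈ +€287 billion.

+€287 billion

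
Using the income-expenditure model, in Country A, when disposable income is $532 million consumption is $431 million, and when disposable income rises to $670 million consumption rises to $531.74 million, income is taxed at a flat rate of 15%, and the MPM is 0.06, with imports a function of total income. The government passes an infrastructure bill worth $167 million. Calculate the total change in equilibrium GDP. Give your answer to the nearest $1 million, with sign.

MPC = ΔC/ΔYd = (531.74 − 431)/(670 − 532) = 100.74/138 = 0.73.
Expenditure multiplier = 1/(1 − c(1−t) + m) = 1/(1 − 0.73×0.85 + 0.06) = 1/0.4395 ≈ 2.275.
ΔY = k × ΔG = (+$167 million) / 0.4395 ≈ +$380 million.

+$380 million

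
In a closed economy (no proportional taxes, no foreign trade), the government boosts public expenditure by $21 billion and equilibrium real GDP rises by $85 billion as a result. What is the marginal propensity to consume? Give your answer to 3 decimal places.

0.753

Implied spending multiplier k = ΔY/ΔG = 85/21 ≈ 4.0476.
Since k = 1/(1 − MPC), MPC = 1 − 1/k = 1 − ΔG/ΔY = 1 − 21/85 ≈ 0.753.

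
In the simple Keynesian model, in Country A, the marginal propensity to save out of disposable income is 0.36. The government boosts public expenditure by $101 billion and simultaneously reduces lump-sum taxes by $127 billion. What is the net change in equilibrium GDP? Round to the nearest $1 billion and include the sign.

MPC = 1 − MPS = 1 − 0.36 = 0.64.
Expenditure multiplier = 1/(1 − MPC) = 1/(1 − 0.64) = 1/0.36 ≈ 2.778.
ΔG contributes k·ΔG = (+$101 billion) / 0.36 ≈ +$280.6 billion.
ΔT of −$127 billion changes first-round spending by −c·ΔT = +$81.28 billion, contributing k·(−c·ΔT) = (+$81.28 billion) / 0.36 ≈ +$225.8 billion.
Net ΔY = k(ΔG − c·ΔT) = (+$182.28 billion) / 0.36 ≈ +$506 billion.

+$506 billion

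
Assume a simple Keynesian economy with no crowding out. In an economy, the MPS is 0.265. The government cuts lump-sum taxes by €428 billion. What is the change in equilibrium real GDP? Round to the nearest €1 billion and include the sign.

+€1,187 billion

MPC = 1 − MPS = 1 − 0.265 = 0.735.
A lump-sum tax change of −€428 billion shifts disposable income by +€428 billion; first-round consumption changes by −c × ΔT = −0.735 × (−€428 billion) = +€314.58 billion.
Expenditure multiplier = 1/(1 − MPC) = 1/(1 − 0.735) = 1/0.265 ≈ 3.774.
The tax multiplier is −c × k ≈ −2.774, so ΔY = k × (−c·ΔT) = (+€314.58 billion) / 0.265 ≈ +€1,187 billion.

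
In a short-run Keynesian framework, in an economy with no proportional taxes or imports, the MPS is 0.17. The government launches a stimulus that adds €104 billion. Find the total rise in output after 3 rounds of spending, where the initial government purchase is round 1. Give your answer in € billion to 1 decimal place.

€262.0 billion

MPC = 1 − MPS = 1 − 0.17 = 0.83.
Round 1 adds ΔG = €104 billion; each later round is MPC = 0.83 times the previous.
After 3 rounds: 104 + 86.32 + 71.6456 = ΔG·(1 − c^3)/(1 − c) = 104 × (1 − 0.571787)/0.17 ≈ €262 billion.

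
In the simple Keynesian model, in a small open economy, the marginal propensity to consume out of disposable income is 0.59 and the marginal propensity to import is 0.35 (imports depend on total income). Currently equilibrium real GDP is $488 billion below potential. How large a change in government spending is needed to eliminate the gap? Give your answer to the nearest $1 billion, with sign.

+$371 billion

Spending multiplier = 1/(1 − c + m) = 1/(1 − 0.59 + 0.35) = 1/0.76 ≈ 1.316.
Need ΔY = +$488 billion, so ΔG = ΔY/k = (+$488 billion) × 0.76 ≈ +$371 billion.
The government should increase government spending by $371 billion.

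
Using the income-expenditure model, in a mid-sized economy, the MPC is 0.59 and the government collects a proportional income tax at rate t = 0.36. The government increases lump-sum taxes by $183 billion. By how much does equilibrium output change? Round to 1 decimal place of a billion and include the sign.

A lump-sum tax change of +$183 billion shifts disposable income by −$183 billion; first-round consumption changes by −c × ΔT = −0.59 × (+$183 billion) = −$107.97 billion.
Expenditure multiplier = 1/(1 − c(1−t)) = 1/(1 − 0.59×0.64) = 1/0.6224 ≈ 1.607.
The tax multiplier is −c × k ≈ −0.948, so ΔY = k × (−c·ΔT) = (−$107.97 billion) / 0.6224 ≈ −$173.5 billion.

−$173.5 billion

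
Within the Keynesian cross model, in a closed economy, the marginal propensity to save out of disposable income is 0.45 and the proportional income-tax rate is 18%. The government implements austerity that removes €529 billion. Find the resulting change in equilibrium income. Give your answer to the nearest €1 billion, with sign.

−€964 billion

MPC = 1 − MPS = 1 − 0.45 = 0.55.
Government-spending multiplier = 1/(1 − c(1−t)) = 1/(1 − 0.55×0.82) = 1/0.549 ≈ 1.821.
ΔY = k × ΔG = (−€529 billion) / 0.549 ≈ −€964 billion.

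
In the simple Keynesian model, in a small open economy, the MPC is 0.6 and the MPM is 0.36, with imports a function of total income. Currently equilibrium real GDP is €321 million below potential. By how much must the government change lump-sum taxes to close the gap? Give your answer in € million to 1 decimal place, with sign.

−€406.6 million

Spending multiplier = 1/(1 − c + m) = 1/(1 − 0.6 + 0.36) = 1/0.76 ≈ 1.316.
Tax multiplier = −c·k = −0.6/0.76 ≈ −0.789. Need ΔY = +€321 million, so ΔT = ΔY/(−c·k) = −(+€321 million) × 0.76 / 0.6 = −€406.6 million.
The government should cut lump-sum taxes by €406.6 million.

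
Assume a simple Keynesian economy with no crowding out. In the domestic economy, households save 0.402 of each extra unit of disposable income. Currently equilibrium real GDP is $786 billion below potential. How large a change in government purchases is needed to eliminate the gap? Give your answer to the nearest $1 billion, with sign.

+$316 billion

MPC = 1 − MPS = 1 − 0.402 = 0.598.
Spending multiplier = 1/(1 − MPC) = 1/(1 − 0.598) = 1/0.402 ≈ 2.488.
Need ΔY = +$786 billion, so ΔG = ΔY/k = (+$786 billion) × 0.402 ≈ +$316 billion.
The government should increase government purchases by $316 billion.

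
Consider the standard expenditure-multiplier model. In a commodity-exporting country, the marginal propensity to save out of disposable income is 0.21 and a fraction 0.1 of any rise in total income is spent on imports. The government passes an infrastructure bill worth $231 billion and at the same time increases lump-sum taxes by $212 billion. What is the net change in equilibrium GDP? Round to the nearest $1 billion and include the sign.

MPC = 1 − MPS = 1 − 0.21 = 0.79.
Expenditure multiplier = 1/(1 − c + m) = 1/(1 − 0.79 + 0.1) = 1/0.31 ≈ 3.226.
ΔG contributes k·ΔG = (+$231 billion) / 0.31 ≈ +$745.2 billion.
ΔT of +$212 billion changes first-round spending by −c·ΔT = −$167.48 billion, contributing k·(−c·ΔT) = (−$167.48 billion) / 0.31 ≈ −$540.3 billion.
Net ΔY = k(ΔG − c·ΔT) = (+$63.52 billion) / 0.31 ≈ +$205 billion.

+$205 billion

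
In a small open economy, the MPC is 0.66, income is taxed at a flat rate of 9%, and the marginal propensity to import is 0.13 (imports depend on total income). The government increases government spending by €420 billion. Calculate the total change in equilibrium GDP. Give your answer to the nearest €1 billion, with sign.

Spending multiplier = 1/(1 − c(1−t) + m) = 1/(1 − 0.66×0.91 + 0.13) = 1/0.5294 ≈ 1.889.
ΔY = k × ΔG = (+€420 billion) / 0.5294 ≈ +€793 billion.

+€793 billion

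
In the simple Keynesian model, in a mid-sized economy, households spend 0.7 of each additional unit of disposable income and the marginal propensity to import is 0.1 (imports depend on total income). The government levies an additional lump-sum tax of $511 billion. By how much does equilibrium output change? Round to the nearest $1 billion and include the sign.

A lump-sum tax change of +$511 billion shifts disposable income by −$511 billion; first-round consumption changes by −c × ΔT = −0.7 × (+$511 billion) = −$357.7 billion.
Expenditure multiplier = 1/(1 − c + m) = 1/(1 − 0.7 + 0.1) = 1/0.4 = 2.5.
The tax multiplier is −c × k = −1.75, so ΔY = k × (−c·ΔT) = (−$357.7 billion) / 0.4 ≈ −$894 billion.

−$894 billion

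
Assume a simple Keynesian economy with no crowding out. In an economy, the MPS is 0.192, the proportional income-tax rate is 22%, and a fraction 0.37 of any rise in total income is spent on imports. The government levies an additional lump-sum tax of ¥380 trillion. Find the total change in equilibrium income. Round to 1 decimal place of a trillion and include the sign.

−¥415.1 trillion

MPC = 1 − MPS = 1 − 0.192 = 0.808.
A lump-sum tax change of +¥380 trillion shifts disposable income by −¥380 trillion; first-round consumption changes by −c × ΔT = −0.808 × (+¥380 trillion) = −¥307.04 trillion.
Expenditure multiplier = 1/(1 − c(1−t) + m) = 1/(1 − 0.808×0.78 + 0.37) = 1/0.73976 ≈ 1.352.
The tax multiplier is −c × k ≈ −1.092, so ΔY = k × (−c·ΔT) = (−¥307.04 trillion) / 0.73976 ≈ −¥415.1 trillion.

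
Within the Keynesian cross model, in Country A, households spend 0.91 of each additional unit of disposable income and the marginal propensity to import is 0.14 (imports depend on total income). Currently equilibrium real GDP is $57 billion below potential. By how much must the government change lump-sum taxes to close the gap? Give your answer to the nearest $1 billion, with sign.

−$14 billion

Spending multiplier = 1/(1 − c + m) = 1/(1 − 0.91 + 0.14) = 1/0.23 ≈ 4.348.
Tax multiplier = −c·k = −0.91/0.23 ≈ −3.957. Need ΔY = +$57 billion, so ΔT = ΔY/(−c·k) = −(+$57 billion) × 0.23 / 0.91 ≈ −$14 billion.
The government should cut lump-sum taxes by $14 billion.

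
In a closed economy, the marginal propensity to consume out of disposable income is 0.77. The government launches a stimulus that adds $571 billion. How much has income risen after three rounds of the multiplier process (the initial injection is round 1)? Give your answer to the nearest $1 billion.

Round 1 adds ΔG = $571 billion; each later round is MPC = 0.77 times the previous.
After 3 rounds: 571 + 439.67 + 338.5459 = ΔG·(1 − c^3)/(1 − c) = 571 × (1 − 0.456533)/0.23 ≈ $1,349 billion.

$1,349 billion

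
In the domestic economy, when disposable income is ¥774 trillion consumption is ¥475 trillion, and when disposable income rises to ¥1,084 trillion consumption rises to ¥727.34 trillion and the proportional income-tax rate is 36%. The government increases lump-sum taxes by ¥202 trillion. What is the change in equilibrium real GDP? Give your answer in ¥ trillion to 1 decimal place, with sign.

−¥343.2 trillion

MPC = ΔC/ΔYd = (727.34 − 475)/(1,084 − 774) = 252.34/310 = 0.814.
A lump-sum tax change of +¥202 trillion shifts disposable income by −¥202 trillion; first-round consumption changes by −c × ΔT = −0.814 × (+¥202 trillion) = −¥164.428 trillion.
Expenditure multiplier = 1/(1 − c(1−t)) = 1/(1 − 0.814×0.64) = 1/0.47904 ≈ 2.088.
The tax multiplier is −c × k ≈ −1.699, so ΔY = k × (−c·ΔT) = (−¥164.428 trillion) / 0.47904 ≈ −¥343.2 trillion.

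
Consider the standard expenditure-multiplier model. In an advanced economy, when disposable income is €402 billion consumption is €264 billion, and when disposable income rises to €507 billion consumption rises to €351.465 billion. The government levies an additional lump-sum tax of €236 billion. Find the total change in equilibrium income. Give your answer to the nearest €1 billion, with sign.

MPC = ΔC/ΔYd = (351.465 − 264)/(507 − 402) = 87.465/105 = 0.833.
A lump-sum tax change of +€236 billion shifts disposable income by −€236 billion; first-round consumption changes by −c × ΔT = −0.833 × (+€236 billion) = −€196.588 billion.
Expenditure multiplier = 1/(1 − MPC) = 1/(1 − 0.833) = 1/0.167 ≈ 5.988.
The tax multiplier is −c × k ≈ −4.988, so ΔY = k × (−c·ΔT) = (−€196.588 billion) / 0.167 ≈ −€1,177 billion.

−€1,177 billion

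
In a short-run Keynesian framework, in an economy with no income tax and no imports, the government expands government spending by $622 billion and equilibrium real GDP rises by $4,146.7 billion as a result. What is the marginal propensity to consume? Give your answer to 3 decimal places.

0.850

Implied spending multiplier k = ΔY/ΔG = 4,146.7/622 ≈ 6.6667.
Since k = 1/(1 − MPC), MPC = 1 − 1/k = 1 − ΔG/ΔY = 1 − 622/4,146.7 ≈ 0.850.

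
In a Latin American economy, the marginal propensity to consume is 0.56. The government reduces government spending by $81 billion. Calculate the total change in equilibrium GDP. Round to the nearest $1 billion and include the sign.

Spending multiplier = 1/(1 − MPC) = 1/(1 − 0.56) = 1/0.44 ≈ 2.273.
ΔY = k × ΔG = (−$81 billion) / 0.44 ≈ −$184 billion.

−$184 billion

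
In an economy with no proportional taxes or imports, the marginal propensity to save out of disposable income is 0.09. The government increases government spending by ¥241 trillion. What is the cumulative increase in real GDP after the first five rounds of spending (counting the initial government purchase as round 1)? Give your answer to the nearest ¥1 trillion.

¥1,007 trillion

MPC = 1 − MPS = 1 − 0.09 = 0.91.
Round 1 adds ΔG = ¥241 trillion; each later round is MPC = 0.91 times the previous.
After 5 rounds: 241 + 219.31 + 199.5721 + 181.610611 + 165.26565601 = ΔG·(1 − c^5)/(1 − c) = 241 × (1 − 0.6240321451)/0.09 ≈ ¥1,007 trillion.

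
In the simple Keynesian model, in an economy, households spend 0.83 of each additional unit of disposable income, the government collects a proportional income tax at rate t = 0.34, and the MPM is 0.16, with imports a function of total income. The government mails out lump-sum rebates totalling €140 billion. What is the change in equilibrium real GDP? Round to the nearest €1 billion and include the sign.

+€190 billion

A lump-sum tax change of −€140 billion shifts disposable income by +€140 billion; first-round consumption changes by −c × ΔT = −0.83 × (−€140 billion) = +€116.2 billion.
Expenditure multiplier = 1/(1 − c(1−t) + m) = 1/(1 − 0.83×0.66 + 0.16) = 1/0.6122 ≈ 1.633.
The tax multiplier is −c × k ≈ −1.356, so ΔY = k × (−c·ΔT) = (+€116.2 billion) / 0.6122 ≈ +€190 billion.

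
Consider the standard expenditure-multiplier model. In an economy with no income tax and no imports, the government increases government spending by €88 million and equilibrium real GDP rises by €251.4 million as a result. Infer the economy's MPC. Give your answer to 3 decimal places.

0.650

Implied spending multiplier k = ΔY/ΔG = 251.4/88 ≈ 2.8568.
Since k = 1/(1 − MPC), MPC = 1 − 1/k = 1 − ΔG/ΔY = 1 − 88/251.4 ≈ 0.650.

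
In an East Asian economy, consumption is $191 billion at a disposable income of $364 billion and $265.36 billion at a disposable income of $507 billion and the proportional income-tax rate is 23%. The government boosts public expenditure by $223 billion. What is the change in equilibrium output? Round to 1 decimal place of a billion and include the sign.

+$371.9 billion

MPC = ΔC/ΔYd = (265.36 − 191)/(507 − 364) = 74.36/143 = 0.52.
Spending multiplier = 1/(1 − c(1−t)) = 1/(1 − 0.52×0.77) = 1/0.5996 ≈ 1.668.
ΔY = k × ΔG = (+$223 billion) / 0.5996 ≈ +$371.9 billion.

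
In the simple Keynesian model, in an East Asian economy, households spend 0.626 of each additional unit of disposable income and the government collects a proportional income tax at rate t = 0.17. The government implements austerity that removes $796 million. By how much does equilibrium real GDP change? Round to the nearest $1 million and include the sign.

Government-spending multiplier = 1/(1 − c(1−t)) = 1/(1 − 0.626×0.83) = 1/0.48042 ≈ 2.082.
ΔY = k × ΔG = (−$796 million) / 0.48042 ≈ −$1,657 million.

−$1,657 million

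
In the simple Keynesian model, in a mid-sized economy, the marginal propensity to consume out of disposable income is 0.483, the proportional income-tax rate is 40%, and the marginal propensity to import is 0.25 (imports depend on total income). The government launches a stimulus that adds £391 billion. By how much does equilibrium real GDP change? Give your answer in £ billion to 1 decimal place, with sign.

+£407.2 billion

Expenditure multiplier = 1/(1 − c(1−t) + m) = 1/(1 − 0.483×0.6 + 0.25) = 1/0.9602 ≈ 1.041.
ΔY = k × ΔG = (+£391 billion) / 0.9602 ≈ +£407.2 billion.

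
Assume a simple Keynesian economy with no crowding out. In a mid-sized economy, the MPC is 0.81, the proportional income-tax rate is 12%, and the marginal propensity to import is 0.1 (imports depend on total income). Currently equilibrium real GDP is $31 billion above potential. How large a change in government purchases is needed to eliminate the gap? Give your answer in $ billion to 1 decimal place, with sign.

−$12.0 billion

Spending multiplier = 1/(1 − c(1−t) + m) = 1/(1 − 0.81×0.88 + 0.1) = 1/0.3872 ≈ 2.583.
Need ΔY = −$31 billion, so ΔG = ΔY/k = (−$31 billion) × 0.3872 ≈ −$12 billion.
The government should cut government purchases by $12 billion.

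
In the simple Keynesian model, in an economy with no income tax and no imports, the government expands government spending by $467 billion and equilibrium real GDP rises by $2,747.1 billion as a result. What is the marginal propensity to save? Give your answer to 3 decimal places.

0.170

Implied spending multiplier k = ΔY/ΔG = 2,747.1/467 ≈ 5.8824.
Since k = 1/(1 − MPC), MPC = 1 − 1/k = 1 − ΔG/ΔY = 1 − 467/2,747.1 ≈ 0.830.
MPS = 1 − MPC = 0.170.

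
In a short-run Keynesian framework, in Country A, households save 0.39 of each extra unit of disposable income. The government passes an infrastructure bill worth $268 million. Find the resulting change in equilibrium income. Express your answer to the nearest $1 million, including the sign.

MPC = 1 − MPS = 1 − 0.39 = 0.61.
Government-spending multiplier = 1/(1 − MPC) = 1/(1 − 0.61) = 1/0.39 ≈ 2.564.
ΔY = k × ΔG = (+$268 million) / 0.39 ≈ +$687 million.

+$687 million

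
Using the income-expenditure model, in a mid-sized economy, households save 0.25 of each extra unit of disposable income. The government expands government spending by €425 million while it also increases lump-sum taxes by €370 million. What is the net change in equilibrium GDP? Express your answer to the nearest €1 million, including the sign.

+€590 million

MPC = 1 − MPS = 1 − 0.25 = 0.75.
Expenditure multiplier = 1/(1 − MPC) = 1/(1 − 0.75) = 1/0.25 = 4.
ΔG contributes k·ΔG = (+€425 million) / 0.25 = +€1,700 million.
ΔT of +€370 million changes first-round spending by −c·ΔT = −€277.5 million, contributing k·(−c·ΔT) = (−€277.5 million) / 0.25 = −€1,110 million.
Net ΔY = k(ΔG − c·ΔT) = (+€147.5 million) / 0.25 = +€590 million.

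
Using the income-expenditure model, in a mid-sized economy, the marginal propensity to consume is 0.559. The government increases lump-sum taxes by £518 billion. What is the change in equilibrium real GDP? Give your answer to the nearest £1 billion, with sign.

−£657 billion

A lump-sum tax change of +£518 billion shifts disposable income by −£518 billion; first-round consumption changes by −c × ΔT = −0.559 × (+£518 billion) = −£289.562 billion.
Expenditure multiplier = 1/(1 − MPC) = 1/(1 − 0.559) = 1/0.441 ≈ 2.268.
The tax multiplier is −c × k ≈ −1.268, so ΔY = k × (−c·ΔT) = (−£289.562 billion) / 0.441 ≈ −£657 billion.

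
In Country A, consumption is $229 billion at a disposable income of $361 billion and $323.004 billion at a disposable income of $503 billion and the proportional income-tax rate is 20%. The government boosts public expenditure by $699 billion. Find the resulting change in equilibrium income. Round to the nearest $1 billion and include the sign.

MPC = ΔC/ΔYd = (323.004 − 229)/(503 − 361) = 94.004/142 = 0.662.
Government-spending multiplier = 1/(1 − c(1−t)) = 1/(1 − 0.662×0.8) = 1/0.4704 ≈ 2.126.
ΔY = k × ΔG = (+$699 billion) / 0.4704 ≈ +$1,486 billion.

+$1,486 billion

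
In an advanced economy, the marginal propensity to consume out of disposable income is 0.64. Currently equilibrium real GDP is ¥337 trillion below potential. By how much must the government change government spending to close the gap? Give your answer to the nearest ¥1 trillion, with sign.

Spending multiplier = 1/(1 − MPC) = 1/(1 − 0.64) = 1/0.36 ≈ 2.778.
Need ΔY = +¥337 trillion, so ΔG = ΔY/k = (+¥337 trillion) × 0.36 ≈ +¥121 trillion.
The government should increase government spending by ¥121 trillion.

+¥121 trillion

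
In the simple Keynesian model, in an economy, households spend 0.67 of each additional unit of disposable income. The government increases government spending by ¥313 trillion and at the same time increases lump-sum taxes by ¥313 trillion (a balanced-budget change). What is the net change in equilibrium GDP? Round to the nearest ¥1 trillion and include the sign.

+¥313 trillion

Expenditure multiplier = 1/(1 − MPC) = 1/(1 − 0.67) = 1/0.33 ≈ 3.03.
ΔG contributes k·ΔG = (+¥313 trillion) / 0.33 ≈ +¥948.5 trillion.
ΔT of +¥313 trillion changes first-round spending by −c·ΔT = −¥209.71 trillion, contributing k·(−c·ΔT) = (−¥209.71 trillion) / 0.33 ≈ −¥635.5 trillion.
With ΔG = ΔT and no other leakages, the balanced-budget multiplier is 1, so ΔY = ΔG = +¥313 trillion.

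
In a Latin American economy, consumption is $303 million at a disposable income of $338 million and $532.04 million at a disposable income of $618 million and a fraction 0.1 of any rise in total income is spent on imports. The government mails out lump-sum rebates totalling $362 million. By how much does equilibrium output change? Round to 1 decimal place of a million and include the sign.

MPC = ΔC/ΔYd = (532.04 − 303)/(618 − 338) = 229.04/280 = 0.818.
A lump-sum tax change of −$362 million shifts disposable income by +$362 million; first-round consumption changes by −c × ΔT = −0.818 × (−$362 million) = +$296.116 million.
Expenditure multiplier = 1/(1 − c + m) = 1/(1 − 0.818 + 0.1) = 1/0.282 ≈ 3.546.
The tax multiplier is −c × k ≈ −2.901, so ΔY = k × (−c·ΔT) = (+$296.116 million) / 0.282 ≈ +$1,050.1 million.

+$1,050.1 million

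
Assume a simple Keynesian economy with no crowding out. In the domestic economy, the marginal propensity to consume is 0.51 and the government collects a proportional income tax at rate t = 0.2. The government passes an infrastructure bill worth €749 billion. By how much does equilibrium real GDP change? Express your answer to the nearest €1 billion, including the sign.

Expenditure multiplier = 1/(1 − c(1−t)) = 1/(1 − 0.51×0.8) = 1/0.592 ≈ 1.689.
ΔY = k × ΔG = (+€749 billion) / 0.592 ≈ +€1,265 billion.

+€1,265 billion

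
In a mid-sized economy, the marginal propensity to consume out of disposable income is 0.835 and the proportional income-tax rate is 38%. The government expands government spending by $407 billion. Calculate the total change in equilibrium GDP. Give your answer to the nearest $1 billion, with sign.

Spending multiplier = 1/(1 − c(1−t)) = 1/(1 − 0.835×0.62) = 1/0.4823 ≈ 2.073.
ΔY = k × ΔG = (+$407 billion) / 0.4823 ≈ +$844 billion.

+$844 billion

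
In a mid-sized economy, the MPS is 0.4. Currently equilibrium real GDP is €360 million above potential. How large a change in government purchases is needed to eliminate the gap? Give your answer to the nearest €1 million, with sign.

−€144 million

MPC = 1 − MPS = 1 − 0.4 = 0.6.
Spending multiplier = 1/(1 − MPC) = 1/(1 − 0.6) = 1/0.4 = 2.5.
Need ΔY = −€360 million, so ΔG = ΔY/k = (−€360 million) × 0.4 = −€144 million.
The government should cut government purchases by €144 million.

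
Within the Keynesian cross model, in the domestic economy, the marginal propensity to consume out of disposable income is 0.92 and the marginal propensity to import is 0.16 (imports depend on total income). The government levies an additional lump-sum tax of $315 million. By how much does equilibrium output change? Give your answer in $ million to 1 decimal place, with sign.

A lump-sum tax change of +$315 million shifts disposable income by −$315 million; first-round consumption changes by −c × ΔT = −0.92 × (+$315 million) = −$289.8 million.
Expenditure multiplier = 1/(1 − c + m) = 1/(1 − 0.92 + 0.16) = 1/0.24 ≈ 4.167.
The tax multiplier is −c × k ≈ −3.833, so ΔY = k × (−c·ΔT) = (−$289.8 million) / 0.24 = −$1,207.5 million.

−$1,207.5 million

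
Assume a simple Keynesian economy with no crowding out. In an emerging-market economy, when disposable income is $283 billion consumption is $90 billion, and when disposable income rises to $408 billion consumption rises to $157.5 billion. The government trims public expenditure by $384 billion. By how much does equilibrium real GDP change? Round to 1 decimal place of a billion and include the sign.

MPC = ΔC/ΔYd = (157.5 − 90)/(408 − 283) = 67.5/125 = 0.54.
Government-spending multiplier = 1/(1 − MPC) = 1/(1 − 0.54) = 1/0.46 ≈ 2.174.
ΔY = k × ΔG = (−$384 billion) / 0.46 ≈ −$834.8 billion.

−$834.8 billion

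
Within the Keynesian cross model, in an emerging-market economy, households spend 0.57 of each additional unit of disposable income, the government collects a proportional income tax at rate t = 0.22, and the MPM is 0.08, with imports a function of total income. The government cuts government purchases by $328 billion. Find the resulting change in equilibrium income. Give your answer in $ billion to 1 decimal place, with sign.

Spending multiplier = 1/(1 − c(1−t) + m) = 1/(1 − 0.57×0.78 + 0.08) = 1/0.6354 ≈ 1.574.
ΔY = k × ΔG = (−$328 billion) / 0.6354 ≈ −$516.2 billion.

−$516.2 billion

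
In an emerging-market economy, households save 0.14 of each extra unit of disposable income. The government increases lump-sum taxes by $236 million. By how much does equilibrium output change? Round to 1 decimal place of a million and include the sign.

MPC = 1 − MPS = 1 − 0.14 = 0.86.
A lump-sum tax change of +$236 million shifts disposable income by −$236 million; first-round consumption changes by −c × ΔT = −0.86 × (+$236 million) = −$202.96 million.
Expenditure multiplier = 1/(1 − MPC) = 1/(1 − 0.86) = 1/0.14 ≈ 7.143.
The tax multiplier is −c × k ≈ −6.143, so ΔY = k × (−c·ΔT) = (−$202.96 million) / 0.14 ≈ −$1,449.7 million.

−$1,449.7 million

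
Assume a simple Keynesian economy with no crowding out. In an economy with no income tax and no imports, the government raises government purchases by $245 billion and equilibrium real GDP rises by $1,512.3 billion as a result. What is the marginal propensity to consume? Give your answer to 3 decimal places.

Implied spending multiplier k = ΔY/ΔG = 1,512.3/245 ≈ 6.1727.
Since k = 1/(1 − MPC), MPC = 1 − 1/k = 1 − ΔG/ΔY = 1 − 245/1,512.3 ≈ 0.838.

0.838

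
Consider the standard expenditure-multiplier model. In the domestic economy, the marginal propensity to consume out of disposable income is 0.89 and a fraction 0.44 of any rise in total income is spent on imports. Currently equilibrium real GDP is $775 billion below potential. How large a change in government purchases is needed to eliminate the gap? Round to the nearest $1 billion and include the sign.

+$426 billion

Spending multiplier = 1/(1 − c + m) = 1/(1 − 0.89 + 0.44) = 1/0.55 ≈ 1.818.
Need ΔY = +$775 billion, so ΔG = ΔY/k = (+$775 billion) × 0.55 ≈ +$426 billion.
The government should increase government purchases by $426 billion.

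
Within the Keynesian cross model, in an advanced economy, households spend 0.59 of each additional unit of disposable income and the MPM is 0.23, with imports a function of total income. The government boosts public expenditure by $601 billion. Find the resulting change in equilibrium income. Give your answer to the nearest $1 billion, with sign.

Expenditure multiplier = 1/(1 − c + m) = 1/(1 − 0.59 + 0.23) = 1/0.64 ≈ 1.563.
ΔY = k × ΔG = (+$601 billion) / 0.64 ≈ +$939 billion.

+$939 billion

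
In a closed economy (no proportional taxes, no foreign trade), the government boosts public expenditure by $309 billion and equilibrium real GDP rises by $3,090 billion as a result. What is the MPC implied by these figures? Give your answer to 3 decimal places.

Implied spending multiplier k = ΔY/ΔG = 3,090/309 = 10.
Since k = 1/(1 − MPC), MPC = 1 − 1/k = 1 − ΔG/ΔY = 1 − 309/3,090 = 0.900.

0.900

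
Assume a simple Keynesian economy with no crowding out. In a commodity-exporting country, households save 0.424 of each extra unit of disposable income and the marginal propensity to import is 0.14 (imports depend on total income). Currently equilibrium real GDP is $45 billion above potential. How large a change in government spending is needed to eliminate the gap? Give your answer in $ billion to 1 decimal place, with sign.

−$25.4 billion

MPC = 1 − MPS = 1 − 0.424 = 0.576.
Spending multiplier = 1/(1 − c + m) = 1/(1 − 0.576 + 0.14) = 1/0.564 ≈ 1.773.
Need ΔY = −$45 billion, so ΔG = ΔY/k = (−$45 billion) × 0.564 ≈ −$25.4 billion.
The government should cut government spending by $25.4 billion.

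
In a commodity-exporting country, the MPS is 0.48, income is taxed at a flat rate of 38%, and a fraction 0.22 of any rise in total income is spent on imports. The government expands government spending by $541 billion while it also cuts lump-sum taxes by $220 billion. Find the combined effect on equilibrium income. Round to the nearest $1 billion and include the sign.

MPC = 1 − MPS = 1 − 0.48 = 0.52.
Expenditure multiplier = 1/(1 − c(1−t) + m) = 1/(1 − 0.52×0.62 + 0.22) = 1/0.8976 ≈ 1.114.
ΔG contributes k·ΔG = (+$541 billion) / 0.8976 ≈ +$602.7 billion.
ΔT of −$220 billion changes first-round spending by −c·ΔT = +$114.4 billion, contributing k·(−c·ΔT) = (+$114.4 billion) / 0.8976 ≈ +$127.5 billion.
Net ΔY = k(ΔG − c·ΔT) = (+$655.4 billion) / 0.8976 ≈ +$730 billion.

+$730 billion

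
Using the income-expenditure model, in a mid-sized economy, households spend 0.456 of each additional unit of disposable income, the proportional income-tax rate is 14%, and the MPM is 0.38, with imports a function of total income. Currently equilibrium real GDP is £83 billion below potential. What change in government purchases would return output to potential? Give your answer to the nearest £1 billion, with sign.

+£82 billion

Spending multiplier = 1/(1 − c(1−t) + m) = 1/(1 − 0.456×0.86 + 0.38) = 1/0.98784 ≈ 1.012.
Need ΔY = +£83 billion, so ΔG = ΔY/k = (+£83 billion) × 0.98784 ≈ +£82 billion.
The government should increase government purchases by £82 billion.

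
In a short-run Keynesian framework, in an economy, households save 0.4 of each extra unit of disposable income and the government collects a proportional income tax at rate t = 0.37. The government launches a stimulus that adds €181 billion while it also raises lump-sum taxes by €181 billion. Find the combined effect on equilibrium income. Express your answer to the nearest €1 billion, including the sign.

MPC = 1 − MPS = 1 − 0.4 = 0.6.
Expenditure multiplier = 1/(1 − c(1−t)) = 1/(1 − 0.6×0.63) = 1/0.622 ≈ 1.608.
ΔG contributes k·ΔG = (+€181 billion) / 0.622 ≈ +€291 billion.
ΔT of +€181 billion changes first-round spending by −c·ΔT = −€108.6 billion, contributing k·(−c·ΔT) = (−€108.6 billion) / 0.622 ≈ −€174.6 billion.
Net ΔY = k(ΔG − c·ΔT) = (+€72.4 billion) / 0.622 ≈ +€116 billion.

+€116 billion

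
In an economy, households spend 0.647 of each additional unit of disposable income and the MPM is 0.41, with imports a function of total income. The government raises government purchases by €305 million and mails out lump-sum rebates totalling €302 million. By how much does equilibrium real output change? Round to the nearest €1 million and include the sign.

+€656 million

Expenditure multiplier = 1/(1 − c + m) = 1/(1 − 0.647 + 0.41) = 1/0.763 ≈ 1.311.
ΔG contributes k·ΔG = (+€305 million) / 0.763 ≈ +€399.7 million.
ΔT of −€302 million changes first-round spending by −c·ΔT = +€195.394 million, contributing k·(−c·ΔT) = (+€195.394 million) / 0.763 ≈ +€256.1 million.
Net ΔY = k(ΔG − c·ΔT) = (+€500.394 million) / 0.763 ≈ +€656 million.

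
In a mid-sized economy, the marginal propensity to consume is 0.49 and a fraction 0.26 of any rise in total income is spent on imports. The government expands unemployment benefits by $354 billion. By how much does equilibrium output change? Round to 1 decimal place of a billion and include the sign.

+$225.3 billion

The transfer change shifts disposable income by +$354 billion, so first-round consumption changes by c·ΔTR = 0.49 × (+$354 billion) = +$173.46 billion.
Expenditure multiplier = 1/(1 − c + m) = 1/(1 − 0.49 + 0.26) = 1/0.77 ≈ 1.299.
The transfer multiplier is c × k ≈ 0.636, so ΔY = k × (c·ΔTR) = (+$173.46 billion) / 0.77 ≈ +$225.3 billion.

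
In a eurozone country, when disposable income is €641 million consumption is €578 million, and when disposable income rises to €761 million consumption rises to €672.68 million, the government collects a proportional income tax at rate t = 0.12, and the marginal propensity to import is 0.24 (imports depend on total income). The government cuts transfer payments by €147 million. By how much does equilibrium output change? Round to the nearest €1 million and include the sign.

−€213 million

MPC = ΔC/ΔYd = (672.68 − 578)/(761 − 641) = 94.68/120 = 0.789.
The transfer change shifts disposable income by −€147 million, so first-round consumption changes by c·ΔTR = 0.789 × (−€147 million) = −€115.983 million.
Expenditure multiplier = 1/(1 − c(1−t) + m) = 1/(1 − 0.789×0.88 + 0.24) = 1/0.54568 ≈ 1.833.
The transfer multiplier is c × k ≈ 1.446, so ΔY = k × (c·ΔTR) = (−€115.983 million) / 0.54568 ≈ −€213 million.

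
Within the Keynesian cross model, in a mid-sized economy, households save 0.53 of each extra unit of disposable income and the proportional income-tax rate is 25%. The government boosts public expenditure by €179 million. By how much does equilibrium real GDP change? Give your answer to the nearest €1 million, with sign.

+€276 million

MPC = 1 − MPS = 1 − 0.53 = 0.47.
Government-spending multiplier = 1/(1 − c(1−t)) = 1/(1 − 0.47×0.75) = 1/0.6475 ≈ 1.544.
ΔY = k × ΔG = (+€179 million) / 0.6475 ≈ +€276 million.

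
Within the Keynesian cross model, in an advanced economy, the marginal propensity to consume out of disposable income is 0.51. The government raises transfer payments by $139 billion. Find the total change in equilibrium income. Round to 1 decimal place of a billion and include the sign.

+$144.7 billion

The transfer change shifts disposable income by +$139 billion, so first-round consumption changes by c·ΔTR = 0.51 × (+$139 billion) = +$70.89 billion.
Expenditure multiplier = 1/(1 − MPC) = 1/(1 − 0.51) = 1/0.49 ≈ 2.041.
The transfer multiplier is c × k ≈ 1.041, so ΔY = k × (c·ΔTR) = (+$70.89 billion) / 0.49 ≈ +$144.7 billion.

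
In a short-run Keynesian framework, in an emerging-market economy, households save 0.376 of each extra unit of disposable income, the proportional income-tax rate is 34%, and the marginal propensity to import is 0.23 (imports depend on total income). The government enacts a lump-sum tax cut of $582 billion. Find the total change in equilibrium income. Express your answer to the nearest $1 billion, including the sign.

+$444 billion

MPC = 1 − MPS = 1 − 0.376 = 0.624.
A lump-sum tax change of −$582 billion shifts disposable income by +$582 billion; first-round consumption changes by −c × ΔT = −0.624 × (−$582 billion) = +$363.168 billion.
Expenditure multiplier = 1/(1 − c(1−t) + m) = 1/(1 − 0.624×0.66 + 0.23) = 1/0.81816 ≈ 1.222.
The tax multiplier is −c × k ≈ −0.763, so ΔY = k × (−c·ΔT) = (+$363.168 billion) / 0.81816 ≈ +$444 billion.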